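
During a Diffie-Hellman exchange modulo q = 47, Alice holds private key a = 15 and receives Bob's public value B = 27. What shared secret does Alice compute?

16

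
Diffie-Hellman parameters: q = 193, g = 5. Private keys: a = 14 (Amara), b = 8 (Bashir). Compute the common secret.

144

Amara sends A = g^a mod q = 5^14 mod 193.
5^1 ≡ 5 (mod 193)
5^2 = (5^1)^2 ≡ 5^2 = 25 ≡ 25 (mod 193)
5^4 = (5^2)^2 ≡ 25^2 = 625 ≡ 46 (mod 193)
5^8 = (5^4)^2 ≡ 46^2 = 2116 ≡ 186 (mod 193)
5^14 = 5^8 · 5^4 · 5^2 ≡ 186 · 46 · 25 ≡ 56 (mod 193).
So A = 56. Bashir then computes K = A^b mod q = 56^8 mod 193.
56^1 ≡ 56 (mod 193)
56^2 = (56^1)^2 ≡ 56^2 = 3136 ≡ 48 (mod 193)
56^4 = (56^2)^2 ≡ 48^2 = 2304 ≡ 181 (mod 193)
56^8 = (56^4)^2 ≡ 181^2 = 32761 ≡ 144 (mod 193)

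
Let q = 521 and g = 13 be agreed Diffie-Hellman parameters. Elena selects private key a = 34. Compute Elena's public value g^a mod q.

Public value = 13^34 mod 521.
13^1 ≡ 13 (mod 521)
13^2 = (13^1)^2 ≡ 13^2 = 169 ≡ 169 (mod 521)
13^4 = (13^2)^2 ≡ 169^2 = 28561 ≡ 427 (mod 521)
13^8 = (13^4)^2 ≡ 427^2 = 182329 ≡ 500 (mod 521)
13^16 = (13^8)^2 ≡ 500^2 = 250000 ≡ 441 (mod 521)
13^32 = (13^16)^2 ≡ 441^2 = 194481 ≡ 148 (mod 521)
13^34 = 13^32 · 13^2 ≡ 148 · 169 ≡ 4 (mod 521).

4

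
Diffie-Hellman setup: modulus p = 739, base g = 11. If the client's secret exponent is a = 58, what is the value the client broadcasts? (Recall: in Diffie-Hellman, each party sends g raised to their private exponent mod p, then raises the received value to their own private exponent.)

Public value = 11^{58} \pmod{739}.
11^1 ≡ 11 (mod 739)
11^2 = (11^1)^2 ≡ 11^2 = 121 ≡ 121 (mod 739)
11^4 = (11^2)^2 ≡ 121^2 = 14641 ≡ 600 (mod 739)
11^8 = (11^4)^2 ≡ 600^2 = 360000 ≡ 107 (mod 739)
11^16 = (11^8)^2 ≡ 107^2 = 11449 ≡ 364 (mod 739)
11^32 = (11^16)^2 ≡ 364^2 = 132496 ≡ 215 (mod 739)
11^58 = 11^32 · 11^16 · 11^8 · 11^2 ≡ 215 · 364 · 107 · 121 ≡ 405 (mod 739).

405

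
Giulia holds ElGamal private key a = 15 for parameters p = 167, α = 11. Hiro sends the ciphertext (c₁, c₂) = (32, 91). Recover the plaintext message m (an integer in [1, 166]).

83

Shared mask s = c₁^a mod p = 32^15 mod 167.
32^1 ≡ 32 (mod 167)
32^2 = (32^1)^2 ≡ 32^2 = 1024 ≡ 22 (mod 167)
32^4 = (32^2)^2 ≡ 22^2 = 484 ≡ 150 (mod 167)
32^8 = (32^4)^2 ≡ 150^2 = 22500 ≡ 122 (mod 167)
32^15 = 32^8 · 32^4 · 32^2 · 32^1 ≡ 122 · 150 · 22 · 32 ≡ 152 (mod 167).
So s = 152; s⁻¹ ≡ 89 (mod 167).
m = c₂ · s⁻¹ mod 167 = 91 · 89 mod 167 = 83.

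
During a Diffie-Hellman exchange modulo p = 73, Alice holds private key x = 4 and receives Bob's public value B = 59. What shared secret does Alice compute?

Shared key K = 59^4 mod 73.
59^1 ≡ 59 (mod 73)
59^2 = (59^1)^2 ≡ 59^2 = 3481 ≡ 50 (mod 73)
59^4 = (59^2)^2 ≡ 50^2 = 2500 ≡ 18 (mod 73)

18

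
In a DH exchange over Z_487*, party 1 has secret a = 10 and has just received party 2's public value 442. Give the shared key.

Shared key K = 442^10 mod 487.
442^1 ≡ 442 (mod 487)
442^2 = (442^1)^2 ≡ 442^2 = 195364 ≡ 77 (mod 487)
442^4 = (442^2)^2 ≡ 77^2 = 5929 ≡ 85 (mod 487)
442^8 = (442^4)^2 ≡ 85^2 = 7225 ≡ 407 (mod 487)
442^10 = 442^8 · 442^2 ≡ 407 · 77 ≡ 171 (mod 487).

171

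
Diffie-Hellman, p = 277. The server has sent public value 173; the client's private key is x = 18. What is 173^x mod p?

Shared key K = 173^18 mod 277.
173^1 ≡ 173 (mod 277)
173^2 = (173^1)^2 ≡ 173^2 = 29929 ≡ 13 (mod 277)
173^4 = (173^2)^2 ≡ 13^2 = 169 ≡ 169 (mod 277)
173^8 = (173^4)^2 ≡ 169^2 = 28561 ≡ 30 (mod 277)
173^16 = (173^8)^2 ≡ 30^2 = 900 ≡ 69 (mod 277)
173^18 = 173^16 · 173^2 ≡ 69 · 13 ≡ 66 (mod 277).

66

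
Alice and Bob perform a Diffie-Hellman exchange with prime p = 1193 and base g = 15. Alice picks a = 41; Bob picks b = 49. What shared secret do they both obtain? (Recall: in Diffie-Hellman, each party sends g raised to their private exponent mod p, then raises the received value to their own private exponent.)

622

Alice sends A = g^a mod p = 15^41 mod 1193.
15^1 ≡ 15 (mod 1193)
15^2 = (15^1)^2 ≡ 15^2 = 225 ≡ 225 (mod 1193)
15^4 = (15^2)^2 ≡ 225^2 = 50625 ≡ 519 (mod 1193)
15^8 = (15^4)^2 ≡ 519^2 = 269361 ≡ 936 (mod 1193)
15^16 = (15^8)^2 ≡ 936^2 = 876096 ≡ 434 (mod 1193)
15^32 = (15^16)^2 ≡ 434^2 = 188356 ≡ 1055 (mod 1193)
15^41 = 15^32 · 15^8 · 15^1 ≡ 1055 · 936 · 15 ≡ 1105 (mod 1193).
So A = 1105. Bob then computes K = A^b mod p = 1105^49 mod 1193.
1105^1 ≡ 1105 (mod 1193)
1105^2 = (1105^1)^2 ≡ 1105^2 = 1221025 ≡ 586 (mod 1193)
1105^4 = (1105^2)^2 ≡ 586^2 = 343396 ≡ 1005 (mod 1193)
1105^8 = (1105^4)^2 ≡ 1005^2 = 1010025 ≡ 747 (mod 1193)
1105^16 = (1105^8)^2 ≡ 747^2 = 558009 ≡ 878 (mod 1193)
1105^32 = (1105^16)^2 ≡ 878^2 = 770884 ≡ 206 (mod 1193)
1105^49 = 1105^32 · 1105^16 · 1105^1 ≡ 206 · 878 · 1105 ≡ 622 (mod 1193).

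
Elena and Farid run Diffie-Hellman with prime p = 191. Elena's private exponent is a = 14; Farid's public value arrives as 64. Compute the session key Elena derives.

18

Shared key K = 64^14 mod 191.
64^1 ≡ 64 (mod 191)
64^2 = (64^1)^2 ≡ 64^2 = 4096 ≡ 85 (mod 191)
64^4 = (64^2)^2 ≡ 85^2 = 7225 ≡ 158 (mod 191)
64^8 = (64^4)^2 ≡ 158^2 = 24964 ≡ 134 (mod 191)
64^14 = 64^8 · 64^4 · 64^2 ≡ 134 · 158 · 85 ≡ 18 (mod 191).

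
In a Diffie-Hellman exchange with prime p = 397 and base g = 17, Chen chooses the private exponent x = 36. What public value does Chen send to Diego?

Public value = 17^36 mod 397.
17^1 ≡ 17 (mod 397)
17^2 = (17^1)^2 ≡ 17^2 = 289 ≡ 289 (mod 397)
17^4 = (17^2)^2 ≡ 289^2 = 83521 ≡ 151 (mod 397)
17^8 = (17^4)^2 ≡ 151^2 = 22801 ≡ 172 (mod 397)
17^16 = (17^8)^2 ≡ 172^2 = 29584 ≡ 206 (mod 397)
17^32 = (17^16)^2 ≡ 206^2 = 42436 ≡ 354 (mod 397)
17^36 = 17^32 · 17^4 ≡ 354 · 151 ≡ 256 (mod 397).

256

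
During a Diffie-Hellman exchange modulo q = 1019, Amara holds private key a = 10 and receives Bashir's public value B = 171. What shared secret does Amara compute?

Shared key K = 171^10 mod 1019.
171^1 ≡ 171 (mod 1019)
171^2 = (171^1)^2 ≡ 171^2 = 29241 ≡ 709 (mod 1019)
171^4 = (171^2)^2 ≡ 709^2 = 502681 ≡ 314 (mod 1019)
171^8 = (171^4)^2 ≡ 314^2 = 98596 ≡ 772 (mod 1019)
171^10 = 171^8 · 171^2 ≡ 772 · 709 ≡ 145 (mod 1019).

145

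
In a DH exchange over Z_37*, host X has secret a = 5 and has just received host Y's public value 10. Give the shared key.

Shared key K = 10^5 mod 37.
10^1 ≡ 10 (mod 37)
10^2 = (10^1)^2 ≡ 10^2 = 100 ≡ 26 (mod 37)
10^4 = (10^2)^2 ≡ 26^2 = 676 ≡ 10 (mod 37)
10^5 = 10^4 · 10^1 ≡ 10 · 10 ≡ 26 (mod 37).

26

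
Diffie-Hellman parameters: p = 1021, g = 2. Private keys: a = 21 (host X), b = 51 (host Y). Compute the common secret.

486

Host Y sends B = g^b mod p = 2^51 mod 1021.
2^1 ≡ 2 (mod 1021)
2^2 = (2^1)^2 ≡ 2^2 = 4 ≡ 4 (mod 1021)
2^4 = (2^2)^2 ≡ 4^2 = 16 ≡ 16 (mod 1021)
2^8 = (2^4)^2 ≡ 16^2 = 256 ≡ 256 (mod 1021)
2^16 = (2^8)^2 ≡ 256^2 = 65536 ≡ 192 (mod 1021)
2^32 = (2^16)^2 ≡ 192^2 = 36864 ≡ 108 (mod 1021)
2^51 = 2^32 · 2^16 · 2^2 · 2^1 ≡ 108 · 192 · 4 · 2 ≡ 486 (mod 1021).
So B = 486. Host X then computes K = B^a mod p = 486^21 mod 1021.
486^1 ≡ 486 (mod 1021)
486^2 = (486^1)^2 ≡ 486^2 = 236196 ≡ 345 (mod 1021)
486^4 = (486^2)^2 ≡ 345^2 = 119025 ≡ 589 (mod 1021)
486^8 = (486^4)^2 ≡ 589^2 = 346921 ≡ 802 (mod 1021)
486^16 = (486^8)^2 ≡ 802^2 = 643204 ≡ 995 (mod 1021)
486^21 = 486^16 · 486^4 · 486^1 ≡ 995 · 589 · 486 ≡ 486 (mod 1021).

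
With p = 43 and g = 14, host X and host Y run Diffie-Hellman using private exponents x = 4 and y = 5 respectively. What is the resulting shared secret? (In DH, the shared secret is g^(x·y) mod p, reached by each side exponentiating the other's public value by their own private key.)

40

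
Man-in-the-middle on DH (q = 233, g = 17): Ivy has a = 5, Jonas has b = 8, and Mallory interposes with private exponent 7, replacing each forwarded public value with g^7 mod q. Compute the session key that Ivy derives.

122

Ivy receives Mallory's public value M = 17^7 mod 233 instead of the honest one.
17^1 ≡ 17 (mod 233)
17^2 = (17^1)^2 ≡ 17^2 = 289 ≡ 56 (mod 233)
17^4 = (17^2)^2 ≡ 56^2 = 3136 ≡ 107 (mod 233)
17^7 = 17^4 · 17^2 · 17^1 ≡ 107 · 56 · 17 ≡ 43 (mod 233).
So M = 43. Ivy computes K = M^5 mod 233.
43^1 ≡ 43 (mod 233)
43^2 = (43^1)^2 ≡ 43^2 = 1849 ≡ 218 (mod 233)
43^4 = (43^2)^2 ≡ 218^2 = 47524 ≡ 225 (mod 233)
43^5 = 43^4 · 43^1 ≡ 225 · 43 ≡ 122 (mod 233).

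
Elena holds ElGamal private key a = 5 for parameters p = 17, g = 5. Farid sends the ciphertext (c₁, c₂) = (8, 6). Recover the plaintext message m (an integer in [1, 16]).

12

Shared mask s = c₁^a mod p = 8^5 mod 17.
8^1 ≡ 8 (mod 17)
8^2 = (8^1)^2 ≡ 8^2 = 64 ≡ 13 (mod 17)
8^4 = (8^2)^2 ≡ 13^2 = 169 ≡ 16 (mod 17)
8^5 = 8^4 · 8^1 ≡ 16 · 8 ≡ 9 (mod 17).
So s = 9; s⁻¹ ≡ 2 (mod 17).
m = c₂ · s⁻¹ mod 17 = 6 · 2 mod 17 = 12.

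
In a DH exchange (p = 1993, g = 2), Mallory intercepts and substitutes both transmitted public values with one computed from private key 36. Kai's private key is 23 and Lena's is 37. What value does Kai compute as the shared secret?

Kai receives Mallory's public value M = 2^36 mod 1993 instead of the honest one.
2^1 ≡ 2 (mod 1993)
2^2 = (2^1)^2 ≡ 2^2 = 4 ≡ 4 (mod 1993)
2^4 = (2^2)^2 ≡ 4^2 = 16 ≡ 16 (mod 1993)
2^8 = (2^4)^2 ≡ 16^2 = 256 ≡ 256 (mod 1993)
2^16 = (2^8)^2 ≡ 256^2 = 65536 ≡ 1760 (mod 1993)
2^32 = (2^16)^2 ≡ 1760^2 = 3097600 ≡ 478 (mod 1993)
2^36 = 2^32 · 2^4 ≡ 478 · 16 ≡ 1669 (mod 1993).
So M = 1669. Kai computes K = M^23 mod 1993.
1669^1 ≡ 1669 (mod 1993)
1669^2 = (1669^1)^2 ≡ 1669^2 = 2785561 ≡ 1340 (mod 1993)
1669^4 = (1669^2)^2 ≡ 1340^2 = 1795600 ≡ 1900 (mod 1993)
1669^8 = (1669^4)^2 ≡ 1900^2 = 3610000 ≡ 677 (mod 1993)
1669^16 = (1669^8)^2 ≡ 677^2 = 458329 ≡ 1932 (mod 1993)
1669^23 = 1669^16 · 1669^4 · 1669^2 · 1669^1 ≡ 1932 · 1900 · 1340 · 1669 ≡ 1573 (mod 1993).

1573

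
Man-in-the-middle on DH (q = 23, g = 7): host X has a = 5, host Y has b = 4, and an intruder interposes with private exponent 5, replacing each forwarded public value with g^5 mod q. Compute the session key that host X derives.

Host X receives an intruder's public value M = 7^5 mod 23 instead of the honest one.
7^1 ≡ 7 (mod 23)
7^2 = (7^1)^2 ≡ 7^2 = 49 ≡ 3 (mod 23)
7^4 = (7^2)^2 ≡ 3^2 = 9 ≡ 9 (mod 23)
7^5 = 7^4 · 7^1 ≡ 9 · 7 ≡ 17 (mod 23).
So M = 17. Host X computes K = M^5 mod 23.
17^1 ≡ 17 (mod 23)
17^2 = (17^1)^2 ≡ 17^2 = 289 ≡ 13 (mod 23)
17^4 = (17^2)^2 ≡ 13^2 = 169 ≡ 8 (mod 23)
17^5 = 17^4 · 17^1 ≡ 8 · 17 ≡ 21 (mod 23).

21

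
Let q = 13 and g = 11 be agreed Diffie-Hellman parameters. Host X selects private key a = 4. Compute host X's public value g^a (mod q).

3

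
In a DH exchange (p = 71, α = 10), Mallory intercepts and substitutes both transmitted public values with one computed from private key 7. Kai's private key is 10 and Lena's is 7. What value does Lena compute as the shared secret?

25

Lena receives Mallory's public value M = 10^7 mod 71 instead of the honest one.
10^1 ≡ 10 (mod 71)
10^2 = (10^1)^2 ≡ 10^2 = 100 ≡ 29 (mod 71)
10^4 = (10^2)^2 ≡ 29^2 = 841 ≡ 60 (mod 71)
10^7 = 10^4 · 10^2 · 10^1 ≡ 60 · 29 · 10 ≡ 5 (mod 71).
So M = 5. Lena computes K = M^7 mod 71.
5^1 ≡ 5 (mod 71)
5^2 = (5^1)^2 ≡ 5^2 = 25 ≡ 25 (mod 71)
5^4 = (5^2)^2 ≡ 25^2 = 625 ≡ 57 (mod 71)
5^7 = 5^4 · 5^2 · 5^1 ≡ 57 · 25 · 5 ≡ 25 (mod 71).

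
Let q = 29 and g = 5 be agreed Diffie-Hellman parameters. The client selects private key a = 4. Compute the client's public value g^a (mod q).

Public value = 5^4 (mod 29).
5^1 ≡ 5 (mod 29)
5^2 = (5^1)^2 ≡ 5^2 = 25 ≡ 25 (mod 29)
5^4 = (5^2)^2 ≡ 25^2 = 625 ≡ 16 (mod 29)

16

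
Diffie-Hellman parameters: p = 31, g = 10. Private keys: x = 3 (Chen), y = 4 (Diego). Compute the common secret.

4

Chen sends A = g^x mod p = 10^3 mod 31.
10^1 ≡ 10 (mod 31)
10^2 = (10^1)^2 ≡ 10^2 = 100 ≡ 7 (mod 31)
10^3 = 10^2 · 10^1 ≡ 7 · 10 ≡ 8 (mod 31).
So A = 8. Diego then computes K = A^y mod p = 8^4 mod 31.
8^1 ≡ 8 (mod 31)
8^2 = (8^1)^2 ≡ 8^2 = 64 ≡ 2 (mod 31)
8^4 = (8^2)^2 ≡ 2^2 = 4 ≡ 4 (mod 31)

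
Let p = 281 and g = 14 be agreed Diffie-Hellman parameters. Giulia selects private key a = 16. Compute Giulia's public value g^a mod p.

50

Public value = 14^16 mod 281.
14^1 ≡ 14 (mod 281)
14^2 = (14^1)^2 ≡ 14^2 = 196 ≡ 196 (mod 281)
14^4 = (14^2)^2 ≡ 196^2 = 38416 ≡ 200 (mod 281)
14^8 = (14^4)^2 ≡ 200^2 = 40000 ≡ 98 (mod 281)
14^16 = (14^8)^2 ≡ 98^2 = 9604 ≡ 50 (mod 281)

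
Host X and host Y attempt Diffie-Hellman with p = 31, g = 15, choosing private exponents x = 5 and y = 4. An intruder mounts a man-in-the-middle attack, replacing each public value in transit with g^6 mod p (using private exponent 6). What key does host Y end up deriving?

Host Y receives an intruder's public value M = 15^6 mod 31 instead of the honest one.
15^1 ≡ 15 (mod 31)
15^2 = (15^1)^2 ≡ 15^2 = 225 ≡ 8 (mod 31)
15^4 = (15^2)^2 ≡ 8^2 = 64 ≡ 2 (mod 31)
15^6 = 15^4 · 15^2 ≡ 2 · 8 ≡ 16 (mod 31).
So M = 16. Host Y computes K = M^4 mod 31.
16^1 ≡ 16 (mod 31)
16^2 = (16^1)^2 ≡ 16^2 = 256 ≡ 8 (mod 31)
16^4 = (16^2)^2 ≡ 8^2 = 64 ≡ 2 (mod 31)

2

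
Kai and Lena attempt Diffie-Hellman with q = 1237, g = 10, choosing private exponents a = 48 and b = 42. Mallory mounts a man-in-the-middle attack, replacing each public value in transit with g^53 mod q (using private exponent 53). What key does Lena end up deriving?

Lena receives Mallory's public value M = 10^53 mod 1237 instead of the honest one.
10^1 ≡ 10 (mod 1237)
10^2 = (10^1)^2 ≡ 10^2 = 100 ≡ 100 (mod 1237)
10^4 = (10^2)^2 ≡ 100^2 = 10000 ≡ 104 (mod 1237)
10^8 = (10^4)^2 ≡ 104^2 = 10816 ≡ 920 (mod 1237)
10^16 = (10^8)^2 ≡ 920^2 = 846400 ≡ 292 (mod 1237)
10^32 = (10^16)^2 ≡ 292^2 = 85264 ≡ 1148 (mod 1237)
10^53 = 10^32 · 10^16 · 10^4 · 10^1 ≡ 1148 · 292 · 104 · 10 ≡ 930 (mod 1237).
So M = 930. Lena computes K = M^42 mod 1237.
930^1 ≡ 930 (mod 1237)
930^2 = (930^1)^2 ≡ 930^2 = 864900 ≡ 237 (mod 1237)
930^4 = (930^2)^2 ≡ 237^2 = 56169 ≡ 504 (mod 1237)
930^8 = (930^4)^2 ≡ 504^2 = 254016 ≡ 431 (mod 1237)
930^16 = (930^8)^2 ≡ 431^2 = 185761 ≡ 211 (mod 1237)
930^32 = (930^16)^2 ≡ 211^2 = 44521 ≡ 1226 (mod 1237)
930^42 = 930^32 · 930^8 · 930^2 ≡ 1226 · 431 · 237 ≡ 816 (mod 1237).

816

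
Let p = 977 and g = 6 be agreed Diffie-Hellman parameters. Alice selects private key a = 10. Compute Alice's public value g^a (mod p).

623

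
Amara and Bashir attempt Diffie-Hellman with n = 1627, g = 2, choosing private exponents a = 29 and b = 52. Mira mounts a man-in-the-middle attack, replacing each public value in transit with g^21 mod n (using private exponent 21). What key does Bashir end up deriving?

256

Bashir receives Mira's public value M = 2^21 mod 1627 instead of the honest one.
2^1 ≡ 2 (mod 1627)
2^2 = (2^1)^2 ≡ 2^2 = 4 ≡ 4 (mod 1627)
2^4 = (2^2)^2 ≡ 4^2 = 16 ≡ 16 (mod 1627)
2^8 = (2^4)^2 ≡ 16^2 = 256 ≡ 256 (mod 1627)
2^16 = (2^8)^2 ≡ 256^2 = 65536 ≡ 456 (mod 1627)
2^21 = 2^16 · 2^4 · 2^1 ≡ 456 · 16 · 2 ≡ 1576 (mod 1627).
So M = 1576. Bashir computes K = M^52 mod 1627.
1576^1 ≡ 1576 (mod 1627)
1576^2 = (1576^1)^2 ≡ 1576^2 = 2483776 ≡ 974 (mod 1627)
1576^4 = (1576^2)^2 ≡ 974^2 = 948676 ≡ 135 (mod 1627)
1576^8 = (1576^4)^2 ≡ 135^2 = 18225 ≡ 328 (mod 1627)
1576^16 = (1576^8)^2 ≡ 328^2 = 107584 ≡ 202 (mod 1627)
1576^32 = (1576^16)^2 ≡ 202^2 = 40804 ≡ 129 (mod 1627)
1576^52 = 1576^32 · 1576^16 · 1576^4 ≡ 129 · 202 · 135 ≡ 256 (mod 1627).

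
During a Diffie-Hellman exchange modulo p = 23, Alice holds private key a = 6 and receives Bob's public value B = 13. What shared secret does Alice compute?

Shared key K = 13^6 mod 23.
13^1 ≡ 13 (mod 23)
13^2 = (13^1)^2 ≡ 13^2 = 169 ≡ 8 (mod 23)
13^4 = (13^2)^2 ≡ 8^2 = 64 ≡ 18 (mod 23)
13^6 = 13^4 · 13^2 ≡ 18 · 8 ≡ 6 (mod 23).

6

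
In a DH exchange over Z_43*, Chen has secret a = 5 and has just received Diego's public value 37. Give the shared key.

Shared key K = 37^5 mod 43.
37^1 ≡ 37 (mod 43)
37^2 = (37^1)^2 ≡ 37^2 = 1369 ≡ 36 (mod 43)
37^4 = (37^2)^2 ≡ 36^2 = 1296 ≡ 6 (mod 43)
37^5 = 37^4 · 37^1 ≡ 6 · 37 ≡ 7 (mod 43).

7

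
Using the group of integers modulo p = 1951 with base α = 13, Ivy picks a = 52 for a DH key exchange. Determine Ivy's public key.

644

Public value = 13^52 (mod 1951).
13^1 ≡ 13 (mod 1951)
13^2 = (13^1)^2 ≡ 13^2 = 169 ≡ 169 (mod 1951)
13^4 = (13^2)^2 ≡ 169^2 = 28561 ≡ 1247 (mod 1951)
13^8 = (13^4)^2 ≡ 1247^2 = 1555009 ≡ 62 (mod 1951)
13^16 = (13^8)^2 ≡ 62^2 = 3844 ≡ 1893 (mod 1951)
13^32 = (13^16)^2 ≡ 1893^2 = 3583449 ≡ 1413 (mod 1951)
13^52 = 13^32 · 13^16 · 13^4 ≡ 1413 · 1893 · 1247 ≡ 644 (mod 1951).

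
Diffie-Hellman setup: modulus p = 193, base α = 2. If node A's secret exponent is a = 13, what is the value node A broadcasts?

86

Public value = 2^13 (mod 193).
2^1 ≡ 2 (mod 193)
2^2 = (2^1)^2 ≡ 2^2 = 4 ≡ 4 (mod 193)
2^4 = (2^2)^2 ≡ 4^2 = 16 ≡ 16 (mod 193)
2^8 = (2^4)^2 ≡ 16^2 = 256 ≡ 63 (mod 193)
2^13 = 2^8 · 2^4 · 2^1 ≡ 63 · 16 · 2 ≡ 86 (mod 193).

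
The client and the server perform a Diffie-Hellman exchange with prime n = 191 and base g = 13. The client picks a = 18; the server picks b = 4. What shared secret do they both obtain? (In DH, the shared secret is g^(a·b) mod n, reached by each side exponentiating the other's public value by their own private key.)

The server sends B = g^b mod n = 13^4 mod 191.
13^1 ≡ 13 (mod 191)
13^2 = (13^1)^2 ≡ 13^2 = 169 ≡ 169 (mod 191)
13^4 = (13^2)^2 ≡ 169^2 = 28561 ≡ 102 (mod 191)
So B = 102. The client then computes K = B^a mod n = 102^18 mod 191.
102^1 ≡ 102 (mod 191)
102^2 = (102^1)^2 ≡ 102^2 = 10404 ≡ 90 (mod 191)
102^4 = (102^2)^2 ≡ 90^2 = 8100 ≡ 78 (mod 191)
102^8 = (102^4)^2 ≡ 78^2 = 6084 ≡ 163 (mod 191)
102^16 = (102^8)^2 ≡ 163^2 = 26569 ≡ 20 (mod 191)
102^18 = 102^16 · 102^2 ≡ 20 · 90 ≡ 81 (mod 191).

81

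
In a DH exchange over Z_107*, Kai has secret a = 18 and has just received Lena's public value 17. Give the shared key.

79

Shared key K = 17^18 mod 107.
17^1 ≡ 17 (mod 107)
17^2 = (17^1)^2 ≡ 17^2 = 289 ≡ 75 (mod 107)
17^4 = (17^2)^2 ≡ 75^2 = 5625 ≡ 61 (mod 107)
17^8 = (17^4)^2 ≡ 61^2 = 3721 ≡ 83 (mod 107)
17^16 = (17^8)^2 ≡ 83^2 = 6889 ≡ 41 (mod 107)
17^18 = 17^16 · 17^2 ≡ 41 · 75 ≡ 79 (mod 107).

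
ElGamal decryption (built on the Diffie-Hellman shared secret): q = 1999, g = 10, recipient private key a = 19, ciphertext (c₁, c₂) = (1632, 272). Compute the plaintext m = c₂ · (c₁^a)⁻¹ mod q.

Shared mask s = c₁^a mod q = 1632^19 mod 1999.
1632^1 ≡ 1632 (mod 1999)
1632^2 = (1632^1)^2 ≡ 1632^2 = 2663424 ≡ 756 (mod 1999)
1632^4 = (1632^2)^2 ≡ 756^2 = 571536 ≡ 1821 (mod 1999)
1632^8 = (1632^4)^2 ≡ 1821^2 = 3316041 ≡ 1699 (mod 1999)
1632^16 = (1632^8)^2 ≡ 1699^2 = 2886601 ≡ 45 (mod 1999)
1632^19 = 1632^16 · 1632^2 · 1632^1 ≡ 45 · 756 · 1632 ≡ 414 (mod 1999).
So s = 414; s⁻¹ ≡ 169 (mod 1999).
m = c₂ · s⁻¹ mod 1999 = 272 · 169 mod 1999 = 1990.

1990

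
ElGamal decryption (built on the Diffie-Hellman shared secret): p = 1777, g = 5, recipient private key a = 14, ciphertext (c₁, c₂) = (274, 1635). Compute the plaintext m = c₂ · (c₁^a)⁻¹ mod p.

658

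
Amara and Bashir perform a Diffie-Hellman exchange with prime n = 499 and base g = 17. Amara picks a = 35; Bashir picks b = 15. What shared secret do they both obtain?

389

Bashir sends B = g^b mod n = 17^15 mod 499.
17^1 ≡ 17 (mod 499)
17^2 = (17^1)^2 ≡ 17^2 = 289 ≡ 289 (mod 499)
17^4 = (17^2)^2 ≡ 289^2 = 83521 ≡ 188 (mod 499)
17^8 = (17^4)^2 ≡ 188^2 = 35344 ≡ 414 (mod 499)
17^15 = 17^8 · 17^4 · 17^2 · 17^1 ≡ 414 · 188 · 289 · 17 ≡ 425 (mod 499).
So B = 425. Amara then computes K = B^a mod n = 425^35 mod 499.
425^1 ≡ 425 (mod 499)
425^2 = (425^1)^2 ≡ 425^2 = 180625 ≡ 486 (mod 499)
425^4 = (425^2)^2 ≡ 486^2 = 236196 ≡ 169 (mod 499)
425^8 = (425^4)^2 ≡ 169^2 = 28561 ≡ 118 (mod 499)
425^16 = (425^8)^2 ≡ 118^2 = 13924 ≡ 451 (mod 499)
425^32 = (425^16)^2 ≡ 451^2 = 203401 ≡ 308 (mod 499)
425^35 = 425^32 · 425^2 · 425^1 ≡ 308 · 486 · 425 ≡ 389 (mod 499).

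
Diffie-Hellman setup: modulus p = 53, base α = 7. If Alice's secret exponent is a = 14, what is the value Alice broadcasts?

Public value = 7^14 mod 53.
7^1 ≡ 7 (mod 53)
7^2 = (7^1)^2 ≡ 7^2 = 49 ≡ 49 (mod 53)
7^4 = (7^2)^2 ≡ 49^2 = 2401 ≡ 16 (mod 53)
7^8 = (7^4)^2 ≡ 16^2 = 256 ≡ 44 (mod 53)
7^14 = 7^8 · 7^4 · 7^2 ≡ 44 · 16 · 49 ≡ 46 (mod 53).

46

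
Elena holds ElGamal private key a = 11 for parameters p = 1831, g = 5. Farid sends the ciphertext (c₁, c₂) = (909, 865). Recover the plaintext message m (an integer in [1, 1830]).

Shared mask s = c₁^a mod p = 909^11 mod 1831.
909^1 ≡ 909 (mod 1831)
909^2 = (909^1)^2 ≡ 909^2 = 826281 ≡ 500 (mod 1831)
909^4 = (909^2)^2 ≡ 500^2 = 250000 ≡ 984 (mod 1831)
909^8 = (909^4)^2 ≡ 984^2 = 968256 ≡ 1488 (mod 1831)
909^11 = 909^8 · 909^2 · 909^1 ≡ 1488 · 500 · 909 ≡ 1502 (mod 1831).
So s = 1502; s⁻¹ ≡ 128 (mod 1831).
m = c₂ · s⁻¹ mod 1831 = 865 · 128 mod 1831 = 860.

860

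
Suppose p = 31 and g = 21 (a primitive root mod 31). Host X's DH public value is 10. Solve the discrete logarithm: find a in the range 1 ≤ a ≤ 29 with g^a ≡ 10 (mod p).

16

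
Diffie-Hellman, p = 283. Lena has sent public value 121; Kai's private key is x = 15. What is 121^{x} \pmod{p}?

Shared key K = 121^15 mod 283.
121^1 ≡ 121 (mod 283)
121^2 = (121^1)^2 ≡ 121^2 = 14641 ≡ 208 (mod 283)
121^4 = (121^2)^2 ≡ 208^2 = 43264 ≡ 248 (mod 283)
121^8 = (121^4)^2 ≡ 248^2 = 61504 ≡ 93 (mod 283)
121^15 = 121^8 · 121^4 · 121^2 · 121^1 ≡ 93 · 248 · 208 · 121 ≡ 151 (mod 283).

151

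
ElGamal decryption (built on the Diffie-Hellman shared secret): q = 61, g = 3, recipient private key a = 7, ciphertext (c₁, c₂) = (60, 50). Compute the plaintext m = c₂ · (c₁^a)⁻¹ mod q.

11

Shared mask s = c₁^a mod q = 60^7 mod 61.
60^1 ≡ 60 (mod 61)
60^2 = (60^1)^2 ≡ 60^2 = 3600 ≡ 1 (mod 61)
60^4 = (60^2)^2 ≡ 1^2 = 1 ≡ 1 (mod 61)
60^7 = 60^4 · 60^2 · 60^1 ≡ 1 · 1 · 60 ≡ 60 (mod 61).
So s = 60; s⁻¹ ≡ 60 (mod 61).
m = c₂ · s⁻¹ mod 61 = 50 · 60 mod 61 = 11.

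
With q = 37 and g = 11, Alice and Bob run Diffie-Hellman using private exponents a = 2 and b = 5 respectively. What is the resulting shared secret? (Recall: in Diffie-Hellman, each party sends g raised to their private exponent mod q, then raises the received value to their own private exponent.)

Alice sends A = g^a mod q = 11^2 mod 37.
11^1 ≡ 11 (mod 37)
11^2 = (11^1)^2 ≡ 11^2 = 121 ≡ 10 (mod 37)
So A = 10. Bob then computes K = A^b mod q = 10^5 mod 37.
10^1 ≡ 10 (mod 37)
10^2 = (10^1)^2 ≡ 10^2 = 100 ≡ 26 (mod 37)
10^4 = (10^2)^2 ≡ 26^2 = 676 ≡ 10 (mod 37)
10^5 = 10^4 · 10^1 ≡ 10 · 10 ≡ 26 (mod 37).

26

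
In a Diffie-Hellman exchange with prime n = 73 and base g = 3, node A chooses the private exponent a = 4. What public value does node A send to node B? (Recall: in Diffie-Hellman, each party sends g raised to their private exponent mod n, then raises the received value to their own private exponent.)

Public value = 3^4 mod 73.
3^1 ≡ 3 (mod 73)
3^2 = (3^1)^2 ≡ 3^2 = 9 ≡ 9 (mod 73)
3^4 = (3^2)^2 ≡ 9^2 = 81 ≡ 8 (mod 73)

8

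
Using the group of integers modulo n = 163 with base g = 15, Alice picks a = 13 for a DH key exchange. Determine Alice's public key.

Public value = 15^13 (mod 163).
15^1 ≡ 15 (mod 163)
15^2 = (15^1)^2 ≡ 15^2 = 225 ≡ 62 (mod 163)
15^4 = (15^2)^2 ≡ 62^2 = 3844 ≡ 95 (mod 163)
15^8 = (15^4)^2 ≡ 95^2 = 9025 ≡ 60 (mod 163)
15^13 = 15^8 · 15^4 · 15^1 ≡ 60 · 95 · 15 ≡ 88 (mod 163).

88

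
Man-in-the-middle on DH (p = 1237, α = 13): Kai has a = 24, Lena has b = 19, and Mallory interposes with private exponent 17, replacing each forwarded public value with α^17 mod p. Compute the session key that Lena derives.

Lena receives Mallory's public value M = 13^17 mod 1237 instead of the honest one.
13^1 ≡ 13 (mod 1237)
13^2 = (13^1)^2 ≡ 13^2 = 169 ≡ 169 (mod 1237)
13^4 = (13^2)^2 ≡ 169^2 = 28561 ≡ 110 (mod 1237)
13^8 = (13^4)^2 ≡ 110^2 = 12100 ≡ 967 (mod 1237)
13^16 = (13^8)^2 ≡ 967^2 = 935089 ≡ 1154 (mod 1237)
13^17 = 13^16 · 13^1 ≡ 1154 · 13 ≡ 158 (mod 1237).
So M = 158. Lena computes K = M^19 mod 1237.
158^1 ≡ 158 (mod 1237)
158^2 = (158^1)^2 ≡ 158^2 = 24964 ≡ 224 (mod 1237)
158^4 = (158^2)^2 ≡ 224^2 = 50176 ≡ 696 (mod 1237)
158^8 = (158^4)^2 ≡ 696^2 = 484416 ≡ 749 (mod 1237)
158^16 = (158^8)^2 ≡ 749^2 = 561001 ≡ 640 (mod 1237)
158^19 = 158^16 · 158^2 · 158^1 ≡ 640 · 224 · 158 ≡ 173 (mod 1237).

173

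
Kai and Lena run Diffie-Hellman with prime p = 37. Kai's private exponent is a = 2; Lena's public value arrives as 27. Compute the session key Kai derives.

Shared key K = 27^2 mod 37.
27^1 ≡ 27 (mod 37)
27^2 = (27^1)^2 ≡ 27^2 = 729 ≡ 26 (mod 37)

26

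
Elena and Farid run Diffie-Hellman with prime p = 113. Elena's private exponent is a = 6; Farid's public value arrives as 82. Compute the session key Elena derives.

99

Shared key K = 82^6 mod 113.
82^1 ≡ 82 (mod 113)
82^2 = (82^1)^2 ≡ 82^2 = 6724 ≡ 57 (mod 113)
82^4 = (82^2)^2 ≡ 57^2 = 3249 ≡ 85 (mod 113)
82^6 = 82^4 · 82^2 ≡ 85 · 57 ≡ 99 (mod 113).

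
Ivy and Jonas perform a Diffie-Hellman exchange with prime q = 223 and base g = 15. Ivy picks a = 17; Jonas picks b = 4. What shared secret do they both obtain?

28

Ivy sends A = g^a mod q = 15^17 mod 223.
15^1 ≡ 15 (mod 223)
15^2 = (15^1)^2 ≡ 15^2 = 225 ≡ 2 (mod 223)
15^4 = (15^2)^2 ≡ 2^2 = 4 ≡ 4 (mod 223)
15^8 = (15^4)^2 ≡ 4^2 = 16 ≡ 16 (mod 223)
15^16 = (15^8)^2 ≡ 16^2 = 256 ≡ 33 (mod 223)
15^17 = 15^16 · 15^1 ≡ 33 · 15 ≡ 49 (mod 223).
So A = 49. Jonas then computes K = A^b mod q = 49^4 mod 223.
49^1 ≡ 49 (mod 223)
49^2 = (49^1)^2 ≡ 49^2 = 2401 ≡ 171 (mod 223)
49^4 = (49^2)^2 ≡ 171^2 = 29241 ≡ 28 (mod 223)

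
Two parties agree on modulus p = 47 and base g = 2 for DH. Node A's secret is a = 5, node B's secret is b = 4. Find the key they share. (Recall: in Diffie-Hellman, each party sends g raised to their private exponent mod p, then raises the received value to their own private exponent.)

6

Node B sends B = g^b mod p = 2^4 mod 47.
2^1 ≡ 2 (mod 47)
2^2 = (2^1)^2 ≡ 2^2 = 4 ≡ 4 (mod 47)
2^4 = (2^2)^2 ≡ 4^2 = 16 ≡ 16 (mod 47)
So B = 16. Node A then computes K = B^a mod p = 16^5 mod 47.
16^1 ≡ 16 (mod 47)
16^2 = (16^1)^2 ≡ 16^2 = 256 ≡ 21 (mod 47)
16^4 = (16^2)^2 ≡ 21^2 = 441 ≡ 18 (mod 47)
16^5 = 16^4 · 16^1 ≡ 18 · 16 ≡ 6 (mod 47).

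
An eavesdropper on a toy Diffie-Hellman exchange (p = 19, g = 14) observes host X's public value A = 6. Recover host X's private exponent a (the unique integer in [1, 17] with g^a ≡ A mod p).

Try successive powers of 14 modulo 19:
14^1 ≡ 14
14^2 ≡ 6
Found: a = 2.

2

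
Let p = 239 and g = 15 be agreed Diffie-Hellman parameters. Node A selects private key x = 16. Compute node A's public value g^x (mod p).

145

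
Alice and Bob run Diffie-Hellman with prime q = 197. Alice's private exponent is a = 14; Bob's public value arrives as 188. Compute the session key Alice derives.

Shared key K = 188^14 mod 197.
188^1 ≡ 188 (mod 197)
188^2 = (188^1)^2 ≡ 188^2 = 35344 ≡ 81 (mod 197)
188^4 = (188^2)^2 ≡ 81^2 = 6561 ≡ 60 (mod 197)
188^8 = (188^4)^2 ≡ 60^2 = 3600 ≡ 54 (mod 197)
188^14 = 188^8 · 188^4 · 188^2 ≡ 54 · 60 · 81 ≡ 36 (mod 197).

36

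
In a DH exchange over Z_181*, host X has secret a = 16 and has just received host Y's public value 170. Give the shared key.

Shared key K = 170^16 mod 181.
170^1 ≡ 170 (mod 181)
170^2 = (170^1)^2 ≡ 170^2 = 28900 ≡ 121 (mod 181)
170^4 = (170^2)^2 ≡ 121^2 = 14641 ≡ 161 (mod 181)
170^8 = (170^4)^2 ≡ 161^2 = 25921 ≡ 38 (mod 181)
170^16 = (170^8)^2 ≡ 38^2 = 1444 ≡ 177 (mod 181)

177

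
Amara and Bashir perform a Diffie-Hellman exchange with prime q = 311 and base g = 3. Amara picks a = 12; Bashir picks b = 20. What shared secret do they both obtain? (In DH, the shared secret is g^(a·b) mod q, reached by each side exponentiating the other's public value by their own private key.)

250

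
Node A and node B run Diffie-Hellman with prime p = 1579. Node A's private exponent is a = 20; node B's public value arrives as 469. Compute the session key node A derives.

Shared key K = 469^20 mod 1579.
469^1 ≡ 469 (mod 1579)
469^2 = (469^1)^2 ≡ 469^2 = 219961 ≡ 480 (mod 1579)
469^4 = (469^2)^2 ≡ 480^2 = 230400 ≡ 1445 (mod 1579)
469^8 = (469^4)^2 ≡ 1445^2 = 2088025 ≡ 587 (mod 1579)
469^16 = (469^8)^2 ≡ 587^2 = 344569 ≡ 347 (mod 1579)
469^20 = 469^16 · 469^4 ≡ 347 · 1445 ≡ 872 (mod 1579).

872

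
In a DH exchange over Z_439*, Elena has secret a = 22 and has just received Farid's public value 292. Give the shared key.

Shared key K = 292^22 mod 439.
292^1 ≡ 292 (mod 439)
292^2 = (292^1)^2 ≡ 292^2 = 85264 ≡ 98 (mod 439)
292^4 = (292^2)^2 ≡ 98^2 = 9604 ≡ 385 (mod 439)
292^8 = (292^4)^2 ≡ 385^2 = 148225 ≡ 282 (mod 439)
292^16 = (292^8)^2 ≡ 282^2 = 79524 ≡ 65 (mod 439)
292^22 = 292^16 · 292^4 · 292^2 ≡ 65 · 385 · 98 ≡ 196 (mod 439).

196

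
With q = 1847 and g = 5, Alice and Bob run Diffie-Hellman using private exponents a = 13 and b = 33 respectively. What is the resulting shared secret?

Bob sends B = g^b mod q = 5^33 mod 1847.
5^1 ≡ 5 (mod 1847)
5^2 = (5^1)^2 ≡ 5^2 = 25 ≡ 25 (mod 1847)
5^4 = (5^2)^2 ≡ 25^2 = 625 ≡ 625 (mod 1847)
5^8 = (5^4)^2 ≡ 625^2 = 390625 ≡ 908 (mod 1847)
5^16 = (5^8)^2 ≡ 908^2 = 824464 ≡ 702 (mod 1847)
5^32 = (5^16)^2 ≡ 702^2 = 492804 ≡ 1502 (mod 1847)
5^33 = 5^32 · 5^1 ≡ 1502 · 5 ≡ 122 (mod 1847).
So B = 122. Alice then computes K = B^a mod q = 122^13 mod 1847.
122^1 ≡ 122 (mod 1847)
122^2 = (122^1)^2 ≡ 122^2 = 14884 ≡ 108 (mod 1847)
122^4 = (122^2)^2 ≡ 108^2 = 11664 ≡ 582 (mod 1847)
122^8 = (122^4)^2 ≡ 582^2 = 338724 ≡ 723 (mod 1847)
122^13 = 122^8 · 122^4 · 122^1 ≡ 723 · 582 · 122 ≡ 374 (mod 1847).

374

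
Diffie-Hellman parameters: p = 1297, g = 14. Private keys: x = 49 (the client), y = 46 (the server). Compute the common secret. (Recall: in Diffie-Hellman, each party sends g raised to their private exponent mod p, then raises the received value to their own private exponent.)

776

The server sends B = g^y mod p = 14^46 mod 1297.
14^1 ≡ 14 (mod 1297)
14^2 = (14^1)^2 ≡ 14^2 = 196 ≡ 196 (mod 1297)
14^4 = (14^2)^2 ≡ 196^2 = 38416 ≡ 803 (mod 1297)
14^8 = (14^4)^2 ≡ 803^2 = 644809 ≡ 200 (mod 1297)
14^16 = (14^8)^2 ≡ 200^2 = 40000 ≡ 1090 (mod 1297)
14^32 = (14^16)^2 ≡ 1090^2 = 1188100 ≡ 48 (mod 1297)
14^46 = 14^32 · 14^8 · 14^4 · 14^2 ≡ 48 · 200 · 803 · 196 ≡ 214 (mod 1297).
So B = 214. The client then computes K = B^x mod p = 214^49 mod 1297.
214^1 ≡ 214 (mod 1297)
214^2 = (214^1)^2 ≡ 214^2 = 45796 ≡ 401 (mod 1297)
214^4 = (214^2)^2 ≡ 401^2 = 160801 ≡ 1270 (mod 1297)
214^8 = (214^4)^2 ≡ 1270^2 = 1612900 ≡ 729 (mod 1297)
214^16 = (214^8)^2 ≡ 729^2 = 531441 ≡ 968 (mod 1297)
214^32 = (214^16)^2 ≡ 968^2 = 937024 ≡ 590 (mod 1297)
214^49 = 214^32 · 214^16 · 214^1 ≡ 590 · 968 · 214 ≡ 776 (mod 1297).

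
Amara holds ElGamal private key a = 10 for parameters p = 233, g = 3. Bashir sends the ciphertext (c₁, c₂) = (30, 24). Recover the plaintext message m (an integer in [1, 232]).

82

Shared mask s = c₁^a mod p = 30^10 mod 233.
30^1 ≡ 30 (mod 233)
30^2 = (30^1)^2 ≡ 30^2 = 900 ≡ 201 (mod 233)
30^4 = (30^2)^2 ≡ 201^2 = 40401 ≡ 92 (mod 233)
30^8 = (30^4)^2 ≡ 92^2 = 8464 ≡ 76 (mod 233)
30^10 = 30^8 · 30^2 ≡ 76 · 201 ≡ 131 (mod 233).
So s = 131; s⁻¹ ≡ 217 (mod 233).
m = c₂ · s⁻¹ mod 233 = 24 · 217 mod 233 = 82.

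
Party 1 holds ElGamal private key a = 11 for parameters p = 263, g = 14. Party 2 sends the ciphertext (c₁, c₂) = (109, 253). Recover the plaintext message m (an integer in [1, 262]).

133

Shared mask s = c₁^a mod p = 109^11 mod 263.
109^1 ≡ 109 (mod 263)
109^2 = (109^1)^2 ≡ 109^2 = 11881 ≡ 46 (mod 263)
109^4 = (109^2)^2 ≡ 46^2 = 2116 ≡ 12 (mod 263)
109^8 = (109^4)^2 ≡ 12^2 = 144 ≡ 144 (mod 263)
109^11 = 109^8 · 109^2 · 109^1 ≡ 144 · 46 · 109 ≡ 81 (mod 263).
So s = 81; s⁻¹ ≡ 13 (mod 263).
m = c₂ · s⁻¹ mod 263 = 253 · 13 mod 263 = 133.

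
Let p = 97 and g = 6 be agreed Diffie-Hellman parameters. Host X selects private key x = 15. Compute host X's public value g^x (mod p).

22

Public value = 6^15 (mod 97).
6^1 ≡ 6 (mod 97)
6^2 = (6^1)^2 ≡ 6^2 = 36 ≡ 36 (mod 97)
6^4 = (6^2)^2 ≡ 36^2 = 1296 ≡ 35 (mod 97)
6^8 = (6^4)^2 ≡ 35^2 = 1225 ≡ 61 (mod 97)
6^15 = 6^8 · 6^4 · 6^2 · 6^1 ≡ 61 · 35 · 36 · 6 ≡ 22 (mod 97).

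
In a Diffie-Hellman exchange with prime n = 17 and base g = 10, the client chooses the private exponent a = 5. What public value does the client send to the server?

6

Public value = 10^5 mod 17.
10^1 ≡ 10 (mod 17)
10^2 = (10^1)^2 ≡ 10^2 = 100 ≡ 15 (mod 17)
10^4 = (10^2)^2 ≡ 15^2 = 225 ≡ 4 (mod 17)
10^5 = 10^4 · 10^1 ≡ 4 · 10 ≡ 6 (mod 17).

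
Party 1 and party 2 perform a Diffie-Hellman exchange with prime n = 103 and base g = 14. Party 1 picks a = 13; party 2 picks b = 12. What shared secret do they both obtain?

66

Party 1 sends A = g^a mod n = 14^13 mod 103.
14^1 ≡ 14 (mod 103)
14^2 = (14^1)^2 ≡ 14^2 = 196 ≡ 93 (mod 103)
14^4 = (14^2)^2 ≡ 93^2 = 8649 ≡ 100 (mod 103)
14^8 = (14^4)^2 ≡ 100^2 = 10000 ≡ 9 (mod 103)
14^13 = 14^8 · 14^4 · 14^1 ≡ 9 · 100 · 14 ≡ 34 (mod 103).
So A = 34. Party 2 then computes K = A^b mod n = 34^12 mod 103.
34^1 ≡ 34 (mod 103)
34^2 = (34^1)^2 ≡ 34^2 = 1156 ≡ 23 (mod 103)
34^4 = (34^2)^2 ≡ 23^2 = 529 ≡ 14 (mod 103)
34^8 = (34^4)^2 ≡ 14^2 = 196 ≡ 93 (mod 103)
34^12 = 34^8 · 34^4 ≡ 93 · 14 ≡ 66 (mod 103).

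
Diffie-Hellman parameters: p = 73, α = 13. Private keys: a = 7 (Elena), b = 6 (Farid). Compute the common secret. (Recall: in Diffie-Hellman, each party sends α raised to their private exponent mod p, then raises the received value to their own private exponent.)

Farid sends B = α^b mod p = 13^6 mod 73.
13^1 ≡ 13 (mod 73)
13^2 = (13^1)^2 ≡ 13^2 = 169 ≡ 23 (mod 73)
13^4 = (13^2)^2 ≡ 23^2 = 529 ≡ 18 (mod 73)
13^6 = 13^4 · 13^2 ≡ 18 · 23 ≡ 49 (mod 73).
So B = 49. Elena then computes K = B^a mod p = 49^7 mod 73.
49^1 ≡ 49 (mod 73)
49^2 = (49^1)^2 ≡ 49^2 = 2401 ≡ 65 (mod 73)
49^4 = (49^2)^2 ≡ 65^2 = 4225 ≡ 64 (mod 73)
49^7 = 49^4 · 49^2 · 49^1 ≡ 64 · 65 · 49 ≡ 24 (mod 73).

24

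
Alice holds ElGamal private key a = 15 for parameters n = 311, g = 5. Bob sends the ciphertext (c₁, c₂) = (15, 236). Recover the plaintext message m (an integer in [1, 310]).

Shared mask s = c₁^a mod n = 15^15 mod 311.
15^1 ≡ 15 (mod 311)
15^2 = (15^1)^2 ≡ 15^2 = 225 ≡ 225 (mod 311)
15^4 = (15^2)^2 ≡ 225^2 = 50625 ≡ 243 (mod 311)
15^8 = (15^4)^2 ≡ 243^2 = 59049 ≡ 270 (mod 311)
15^15 = 15^8 · 15^4 · 15^2 · 15^1 ≡ 270 · 243 · 225 · 15 ≡ 195 (mod 311).
So s = 195; s⁻¹ ≡ 126 (mod 311).
m = c₂ · s⁻¹ mod 311 = 236 · 126 mod 311 = 191.

191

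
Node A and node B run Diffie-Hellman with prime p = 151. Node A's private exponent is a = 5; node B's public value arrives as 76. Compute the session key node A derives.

Shared key K = 76^5 mod 151.
76^1 ≡ 76 (mod 151)
76^2 = (76^1)^2 ≡ 76^2 = 5776 ≡ 38 (mod 151)
76^4 = (76^2)^2 ≡ 38^2 = 1444 ≡ 85 (mod 151)
76^5 = 76^4 · 76^1 ≡ 85 · 76 ≡ 118 (mod 151).

118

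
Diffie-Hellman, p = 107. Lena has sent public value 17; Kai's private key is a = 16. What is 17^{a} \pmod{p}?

Shared key K = 17^16 mod 107.
17^1 ≡ 17 (mod 107)
17^2 = (17^1)^2 ≡ 17^2 = 289 ≡ 75 (mod 107)
17^4 = (17^2)^2 ≡ 75^2 = 5625 ≡ 61 (mod 107)
17^8 = (17^4)^2 ≡ 61^2 = 3721 ≡ 83 (mod 107)
17^16 = (17^8)^2 ≡ 83^2 = 6889 ≡ 41 (mod 107)

41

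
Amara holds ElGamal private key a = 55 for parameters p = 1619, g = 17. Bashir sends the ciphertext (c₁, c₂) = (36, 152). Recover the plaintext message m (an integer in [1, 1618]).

Shared mask s = c₁^a mod p = 36^55 mod 1619.
36^1 ≡ 36 (mod 1619)
36^2 = (36^1)^2 ≡ 36^2 = 1296 ≡ 1296 (mod 1619)
36^4 = (36^2)^2 ≡ 1296^2 = 1679616 ≡ 713 (mod 1619)
36^8 = (36^4)^2 ≡ 713^2 = 508369 ≡ 3 (mod 1619)
36^16 = (36^8)^2 ≡ 3^2 = 9 ≡ 9 (mod 1619)
36^32 = (36^16)^2 ≡ 9^2 = 81 ≡ 81 (mod 1619)
36^55 = 36^32 · 36^16 · 36^4 · 36^2 · 36^1 ≡ 81 · 9 · 713 · 1296 · 36 ≡ 1275 (mod 1619).
So s = 1275; s⁻¹ ≡ 1106 (mod 1619).
m = c₂ · s⁻¹ mod 1619 = 152 · 1106 mod 1619 = 1355.

1355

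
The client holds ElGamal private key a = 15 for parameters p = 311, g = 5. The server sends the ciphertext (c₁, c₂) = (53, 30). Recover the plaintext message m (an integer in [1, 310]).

Shared mask s = c₁^a mod p = 53^15 mod 311.
53^1 ≡ 53 (mod 311)
53^2 = (53^1)^2 ≡ 53^2 = 2809 ≡ 10 (mod 311)
53^4 = (53^2)^2 ≡ 10^2 = 100 ≡ 100 (mod 311)
53^8 = (53^4)^2 ≡ 100^2 = 10000 ≡ 48 (mod 311)
53^15 = 53^8 · 53^4 · 53^2 · 53^1 ≡ 48 · 100 · 10 · 53 ≡ 20 (mod 311).
So s = 20; s⁻¹ ≡ 140 (mod 311).
m = c₂ · s⁻¹ mod 311 = 30 · 140 mod 311 = 157.

157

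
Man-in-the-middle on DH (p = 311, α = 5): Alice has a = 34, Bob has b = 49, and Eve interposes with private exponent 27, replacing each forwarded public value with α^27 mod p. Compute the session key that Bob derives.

200

Bob receives Eve's public value M = 5^27 mod 311 instead of the honest one.
5^1 ≡ 5 (mod 311)
5^2 = (5^1)^2 ≡ 5^2 = 25 ≡ 25 (mod 311)
5^4 = (5^2)^2 ≡ 25^2 = 625 ≡ 3 (mod 311)
5^8 = (5^4)^2 ≡ 3^2 = 9 ≡ 9 (mod 311)
5^16 = (5^8)^2 ≡ 9^2 = 81 ≡ 81 (mod 311)
5^27 = 5^16 · 5^8 · 5^2 · 5^1 ≡ 81 · 9 · 25 · 5 ≡ 2 (mod 311).
So M = 2. Bob computes K = M^49 mod 311.
2^1 ≡ 2 (mod 311)
2^2 = (2^1)^2 ≡ 2^2 = 4 ≡ 4 (mod 311)
2^4 = (2^2)^2 ≡ 4^2 = 16 ≡ 16 (mod 311)
2^8 = (2^4)^2 ≡ 16^2 = 256 ≡ 256 (mod 311)
2^16 = (2^8)^2 ≡ 256^2 = 65536 ≡ 226 (mod 311)
2^32 = (2^16)^2 ≡ 226^2 = 51076 ≡ 72 (mod 311)
2^49 = 2^32 · 2^16 · 2^1 ≡ 72 · 226 · 2 ≡ 200 (mod 311).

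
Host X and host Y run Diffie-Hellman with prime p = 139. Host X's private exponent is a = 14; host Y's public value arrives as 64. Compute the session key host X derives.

36

Shared key K = 64^14 mod 139.
64^1 ≡ 64 (mod 139)
64^2 = (64^1)^2 ≡ 64^2 = 4096 ≡ 65 (mod 139)
64^4 = (64^2)^2 ≡ 65^2 = 4225 ≡ 55 (mod 139)
64^8 = (64^4)^2 ≡ 55^2 = 3025 ≡ 106 (mod 139)
64^14 = 64^8 · 64^4 · 64^2 ≡ 106 · 55 · 65 ≡ 36 (mod 139).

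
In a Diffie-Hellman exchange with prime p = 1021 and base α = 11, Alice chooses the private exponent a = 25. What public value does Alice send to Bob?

741

Public value = 11^25 (mod 1021).
11^1 ≡ 11 (mod 1021)
11^2 = (11^1)^2 ≡ 11^2 = 121 ≡ 121 (mod 1021)
11^4 = (11^2)^2 ≡ 121^2 = 14641 ≡ 347 (mod 1021)
11^8 = (11^4)^2 ≡ 347^2 = 120409 ≡ 952 (mod 1021)
11^16 = (11^8)^2 ≡ 952^2 = 906304 ≡ 677 (mod 1021)
11^25 = 11^16 · 11^8 · 11^1 ≡ 677 · 952 · 11 ≡ 741 (mod 1021).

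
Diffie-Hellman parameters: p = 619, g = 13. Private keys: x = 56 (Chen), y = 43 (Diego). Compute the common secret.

244

Chen sends A = g^x mod p = 13^56 mod 619.
13^1 ≡ 13 (mod 619)
13^2 = (13^1)^2 ≡ 13^2 = 169 ≡ 169 (mod 619)
13^4 = (13^2)^2 ≡ 169^2 = 28561 ≡ 87 (mod 619)
13^8 = (13^4)^2 ≡ 87^2 = 7569 ≡ 141 (mod 619)
13^16 = (13^8)^2 ≡ 141^2 = 19881 ≡ 73 (mod 619)
13^32 = (13^16)^2 ≡ 73^2 = 5329 ≡ 377 (mod 619)
13^56 = 13^32 · 13^16 · 13^8 ≡ 377 · 73 · 141 ≡ 569 (mod 619).
So A = 569. Diego then computes K = A^y mod p = 569^43 mod 619.
569^1 ≡ 569 (mod 619)
569^2 = (569^1)^2 ≡ 569^2 = 323761 ≡ 24 (mod 619)
569^4 = (569^2)^2 ≡ 24^2 = 576 ≡ 576 (mod 619)
569^8 = (569^4)^2 ≡ 576^2 = 331776 ≡ 611 (mod 619)
569^16 = (569^8)^2 ≡ 611^2 = 373321 ≡ 64 (mod 619)
569^32 = (569^16)^2 ≡ 64^2 = 4096 ≡ 382 (mod 619)
569^43 = 569^32 · 569^8 · 569^2 · 569^1 ≡ 382 · 611 · 24 · 569 ≡ 244 (mod 619).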